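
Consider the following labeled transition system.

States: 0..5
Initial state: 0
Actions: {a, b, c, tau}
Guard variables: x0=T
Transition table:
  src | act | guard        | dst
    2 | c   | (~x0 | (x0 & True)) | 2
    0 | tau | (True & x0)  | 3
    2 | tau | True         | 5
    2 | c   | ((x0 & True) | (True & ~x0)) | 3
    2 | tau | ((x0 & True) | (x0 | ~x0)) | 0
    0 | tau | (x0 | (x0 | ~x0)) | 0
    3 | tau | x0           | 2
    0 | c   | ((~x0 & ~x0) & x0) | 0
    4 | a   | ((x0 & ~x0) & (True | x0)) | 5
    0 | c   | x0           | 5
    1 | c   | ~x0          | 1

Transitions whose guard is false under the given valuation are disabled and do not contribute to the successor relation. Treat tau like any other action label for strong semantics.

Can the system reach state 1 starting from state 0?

Answer: UNREACHABLE

Trace:
8 transition(s) survive guard evaluation.
depth 0: {0}
depth 1: {3,5}  cumulative {0,3,5}
depth 2: {2}  cumulative {0,2,3,5}
R = {0,2,3,5}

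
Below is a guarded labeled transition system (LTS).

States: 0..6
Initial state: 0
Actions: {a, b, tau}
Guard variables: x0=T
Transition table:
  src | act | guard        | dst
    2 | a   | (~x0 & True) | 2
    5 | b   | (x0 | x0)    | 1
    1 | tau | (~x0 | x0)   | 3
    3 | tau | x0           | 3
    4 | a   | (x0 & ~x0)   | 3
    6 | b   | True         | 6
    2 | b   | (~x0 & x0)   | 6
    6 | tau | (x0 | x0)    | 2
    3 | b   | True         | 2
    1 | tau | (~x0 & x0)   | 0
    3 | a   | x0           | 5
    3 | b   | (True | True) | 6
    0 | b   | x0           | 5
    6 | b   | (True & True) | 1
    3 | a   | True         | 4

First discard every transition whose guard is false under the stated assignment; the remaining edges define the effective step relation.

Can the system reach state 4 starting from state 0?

After dropping false guards: 11 live edges.
depth 0: {0}
depth 1: {5}  total {0,5}
depth 2: {1}  total {0,1,5}
depth 3: {3}  total {0,1,3,5}
depth 4: {2,4,6}  total {0,1,2,3,4,5,6}
Reach set: {0,1,2,3,4,5,6}
Path to 4: b·b·tau·a

Answer: REACHABLE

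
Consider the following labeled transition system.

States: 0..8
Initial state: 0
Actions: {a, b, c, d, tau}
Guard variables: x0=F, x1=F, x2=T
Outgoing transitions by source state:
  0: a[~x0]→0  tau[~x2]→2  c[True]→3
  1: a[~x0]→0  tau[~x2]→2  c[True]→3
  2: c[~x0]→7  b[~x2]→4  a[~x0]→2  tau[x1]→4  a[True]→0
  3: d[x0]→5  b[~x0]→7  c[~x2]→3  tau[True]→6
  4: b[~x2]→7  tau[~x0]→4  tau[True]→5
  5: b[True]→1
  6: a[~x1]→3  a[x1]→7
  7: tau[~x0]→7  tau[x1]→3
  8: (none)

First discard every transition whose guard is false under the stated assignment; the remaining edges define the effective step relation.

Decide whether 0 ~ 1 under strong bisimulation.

Refine partition for ~:
  round 0: {{0,1,2,3,4,5,6,7,8}}
  round 1: {{0,1,2},{3},{4,7},{5},{6},{8}}
  round 2: {{0,1},{2},{3},{4},{5},{6},{7},{8}}
8 equivalence class(es) (converged in 3)
[0]={0,1}  [1]={0,1}

Answer: BISIMILAR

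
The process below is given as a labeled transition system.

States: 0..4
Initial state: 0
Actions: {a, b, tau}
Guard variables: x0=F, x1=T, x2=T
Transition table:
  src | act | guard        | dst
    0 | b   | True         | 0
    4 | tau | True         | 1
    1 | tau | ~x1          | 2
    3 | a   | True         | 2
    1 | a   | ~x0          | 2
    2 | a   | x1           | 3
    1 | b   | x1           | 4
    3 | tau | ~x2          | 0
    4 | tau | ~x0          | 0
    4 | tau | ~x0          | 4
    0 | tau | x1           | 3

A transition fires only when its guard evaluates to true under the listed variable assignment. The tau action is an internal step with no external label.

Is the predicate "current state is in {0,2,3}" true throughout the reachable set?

Answer: INVARIANT HOLDS

Working:
Inv-set: {0,2,3}
Reachable = {0,2,3}
  0: ✓
  2: ✓
  3: ✓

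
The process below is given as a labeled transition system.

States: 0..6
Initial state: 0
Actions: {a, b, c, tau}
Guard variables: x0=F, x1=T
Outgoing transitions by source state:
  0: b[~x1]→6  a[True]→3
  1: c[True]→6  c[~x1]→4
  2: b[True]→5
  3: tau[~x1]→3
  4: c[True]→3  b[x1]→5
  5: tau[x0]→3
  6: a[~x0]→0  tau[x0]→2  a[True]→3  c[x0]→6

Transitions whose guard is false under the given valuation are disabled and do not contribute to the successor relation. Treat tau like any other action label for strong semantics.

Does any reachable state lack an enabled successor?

Answer: DEADLOCK at state 3

Analysis:
Reachable = {0,3}
  0: a→3  [deg 1]
  3: ∅  [deadlock]
witness 3: a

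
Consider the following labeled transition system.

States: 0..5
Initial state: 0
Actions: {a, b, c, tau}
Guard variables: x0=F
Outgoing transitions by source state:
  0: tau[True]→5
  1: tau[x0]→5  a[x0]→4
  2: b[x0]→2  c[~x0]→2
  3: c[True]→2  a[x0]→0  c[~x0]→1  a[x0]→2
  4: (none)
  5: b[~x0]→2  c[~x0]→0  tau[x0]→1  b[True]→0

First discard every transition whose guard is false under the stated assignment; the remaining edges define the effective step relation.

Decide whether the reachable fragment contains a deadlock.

Reach set: {0,2,5}
  0: tau→5  [deg 1]
  2: c→2  [deg 1]
  5: b→0  b→2  c→0  [deg 3]

Answer: DEADLOCK-FREE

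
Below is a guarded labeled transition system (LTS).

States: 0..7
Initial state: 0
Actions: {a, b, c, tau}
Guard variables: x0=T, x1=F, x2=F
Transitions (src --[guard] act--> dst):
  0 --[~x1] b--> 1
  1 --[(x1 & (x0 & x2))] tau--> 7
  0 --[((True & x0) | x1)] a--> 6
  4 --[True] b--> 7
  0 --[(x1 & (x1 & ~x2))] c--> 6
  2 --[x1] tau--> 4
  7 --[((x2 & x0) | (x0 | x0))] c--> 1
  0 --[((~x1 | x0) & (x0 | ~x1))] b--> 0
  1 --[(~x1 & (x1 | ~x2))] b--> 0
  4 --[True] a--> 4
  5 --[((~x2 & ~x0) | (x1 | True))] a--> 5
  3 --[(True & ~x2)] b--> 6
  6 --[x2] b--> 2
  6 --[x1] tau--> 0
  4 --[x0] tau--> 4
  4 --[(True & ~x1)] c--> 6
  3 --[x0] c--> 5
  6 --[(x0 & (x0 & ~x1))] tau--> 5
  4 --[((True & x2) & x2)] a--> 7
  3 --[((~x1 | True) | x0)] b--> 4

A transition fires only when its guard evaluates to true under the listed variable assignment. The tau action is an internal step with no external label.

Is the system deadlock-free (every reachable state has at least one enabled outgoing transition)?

Answer: DEADLOCK-FREE

Trace:
Reach set: {0,1,5,6}
  0: a→6  b→0  b→1  [3 exit(s)]
  1: b→0  [1 exit(s)]
  5: a→5  [1 exit(s)]
  6: tau→5  [1 exit(s)]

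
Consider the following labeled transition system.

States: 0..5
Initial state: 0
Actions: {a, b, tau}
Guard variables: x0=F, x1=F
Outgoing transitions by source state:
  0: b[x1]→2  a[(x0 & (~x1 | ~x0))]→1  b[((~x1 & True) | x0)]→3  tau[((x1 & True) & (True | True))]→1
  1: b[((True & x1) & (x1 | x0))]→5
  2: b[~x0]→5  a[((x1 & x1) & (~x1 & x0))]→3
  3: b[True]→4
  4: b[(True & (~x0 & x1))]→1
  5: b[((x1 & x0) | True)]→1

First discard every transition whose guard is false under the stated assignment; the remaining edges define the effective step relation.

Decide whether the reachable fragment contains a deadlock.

R = {0,3,4}
  0: b→3  [deg 1]
  3: b→4  [deg 1]
  4: ∅  [deadlock]
trace reaching 4: b·b

Answer: DEADLOCK at state 4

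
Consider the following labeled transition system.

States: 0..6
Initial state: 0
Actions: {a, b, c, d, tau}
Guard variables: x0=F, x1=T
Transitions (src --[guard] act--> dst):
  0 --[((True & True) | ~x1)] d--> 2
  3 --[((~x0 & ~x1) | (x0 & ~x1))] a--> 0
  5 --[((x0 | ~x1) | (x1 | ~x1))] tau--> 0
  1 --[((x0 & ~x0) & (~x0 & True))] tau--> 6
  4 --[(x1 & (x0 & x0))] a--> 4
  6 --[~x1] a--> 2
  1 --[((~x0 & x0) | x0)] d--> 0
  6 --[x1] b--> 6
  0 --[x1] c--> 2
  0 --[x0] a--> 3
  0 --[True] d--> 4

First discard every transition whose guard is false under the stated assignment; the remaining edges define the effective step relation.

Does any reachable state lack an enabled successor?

Answer: DEADLOCK at state 2

Analysis:
Reach set: {0,2,4}
  0: c→2  d→2  d→4  [3 exit(s)]
  2: ∅  [deadlock]
  4: ∅  [deadlock]
witness 2: d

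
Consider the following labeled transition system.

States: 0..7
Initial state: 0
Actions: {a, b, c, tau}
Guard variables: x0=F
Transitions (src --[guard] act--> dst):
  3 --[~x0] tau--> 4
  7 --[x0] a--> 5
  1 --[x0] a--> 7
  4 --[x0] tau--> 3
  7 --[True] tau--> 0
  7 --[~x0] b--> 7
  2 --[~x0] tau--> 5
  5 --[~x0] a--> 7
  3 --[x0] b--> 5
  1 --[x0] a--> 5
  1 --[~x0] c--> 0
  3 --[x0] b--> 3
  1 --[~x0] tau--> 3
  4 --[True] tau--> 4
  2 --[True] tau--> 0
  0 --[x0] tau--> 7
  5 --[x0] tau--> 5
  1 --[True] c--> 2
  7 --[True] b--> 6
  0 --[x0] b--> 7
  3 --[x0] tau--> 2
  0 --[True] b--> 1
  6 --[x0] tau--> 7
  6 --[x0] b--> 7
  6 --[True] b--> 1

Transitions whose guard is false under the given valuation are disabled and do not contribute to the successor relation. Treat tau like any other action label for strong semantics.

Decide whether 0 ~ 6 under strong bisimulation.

Answer: BISIMILAR

Trace:
Refine partition for ~:
  round 0: {{0,1,2,3,4,5,6,7}}
  round 1: {{0,6},{1},{2,3,4},{5},{7}}
  round 2: {{0,6},{1},{2},{3,4},{5},{7}}
Fixed point at round 3; 6 class(es).
class of 0: {0,6}; class of 6: {0,6}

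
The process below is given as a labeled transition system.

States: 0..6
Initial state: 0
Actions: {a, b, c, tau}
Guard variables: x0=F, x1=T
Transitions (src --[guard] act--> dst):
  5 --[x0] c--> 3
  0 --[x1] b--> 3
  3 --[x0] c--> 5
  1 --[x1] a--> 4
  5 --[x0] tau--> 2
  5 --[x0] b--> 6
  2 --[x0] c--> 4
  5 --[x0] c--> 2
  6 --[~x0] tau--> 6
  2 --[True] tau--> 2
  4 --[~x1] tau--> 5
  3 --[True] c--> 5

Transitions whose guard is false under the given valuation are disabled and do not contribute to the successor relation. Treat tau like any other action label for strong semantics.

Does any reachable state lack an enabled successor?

Answer: DEADLOCK at state 5

Working:
Reachable = {0,3,5}
  0: b→3  [1 out]
  3: c→5  [1 out]
  5: ∅  [STUCK]
Path to 5: b·c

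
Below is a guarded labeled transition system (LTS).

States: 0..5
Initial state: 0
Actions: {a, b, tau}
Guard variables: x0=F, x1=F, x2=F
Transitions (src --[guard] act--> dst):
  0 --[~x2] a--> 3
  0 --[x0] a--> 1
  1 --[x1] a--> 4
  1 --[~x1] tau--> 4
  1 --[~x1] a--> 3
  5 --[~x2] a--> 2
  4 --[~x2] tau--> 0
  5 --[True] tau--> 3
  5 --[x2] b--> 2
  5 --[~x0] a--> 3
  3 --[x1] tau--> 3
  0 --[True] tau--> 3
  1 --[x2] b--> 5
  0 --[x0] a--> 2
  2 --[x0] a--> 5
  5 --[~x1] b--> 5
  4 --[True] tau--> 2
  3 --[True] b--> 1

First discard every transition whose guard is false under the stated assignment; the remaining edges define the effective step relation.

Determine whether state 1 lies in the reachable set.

After dropping false guards: 11 live edges.
L0 = {0}
L1 = {3}  now seen {0,3}
L2 = {1}  now seen {0,1,3}
L3 = {4}  now seen {0,1,3,4}
L4 = {2}  now seen {0,1,2,3,4}
R = {0,1,2,3,4}
Path to 1: a·b

Answer: REACHABLE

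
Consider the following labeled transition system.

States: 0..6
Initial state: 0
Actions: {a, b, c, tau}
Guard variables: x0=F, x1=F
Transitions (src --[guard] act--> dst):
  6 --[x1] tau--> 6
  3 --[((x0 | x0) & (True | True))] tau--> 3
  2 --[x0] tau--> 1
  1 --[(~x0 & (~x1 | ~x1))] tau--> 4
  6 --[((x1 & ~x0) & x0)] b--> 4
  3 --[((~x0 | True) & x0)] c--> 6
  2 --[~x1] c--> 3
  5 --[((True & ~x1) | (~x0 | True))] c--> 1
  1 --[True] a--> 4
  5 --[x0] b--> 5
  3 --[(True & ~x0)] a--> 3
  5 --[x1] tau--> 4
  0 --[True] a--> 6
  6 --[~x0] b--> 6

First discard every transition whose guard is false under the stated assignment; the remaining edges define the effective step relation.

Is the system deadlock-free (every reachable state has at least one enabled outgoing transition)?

Answer: DEADLOCK-FREE

Analysis:
R = {0,6}
  0: a→6  [deg 1]
  6: b→6  [deg 1]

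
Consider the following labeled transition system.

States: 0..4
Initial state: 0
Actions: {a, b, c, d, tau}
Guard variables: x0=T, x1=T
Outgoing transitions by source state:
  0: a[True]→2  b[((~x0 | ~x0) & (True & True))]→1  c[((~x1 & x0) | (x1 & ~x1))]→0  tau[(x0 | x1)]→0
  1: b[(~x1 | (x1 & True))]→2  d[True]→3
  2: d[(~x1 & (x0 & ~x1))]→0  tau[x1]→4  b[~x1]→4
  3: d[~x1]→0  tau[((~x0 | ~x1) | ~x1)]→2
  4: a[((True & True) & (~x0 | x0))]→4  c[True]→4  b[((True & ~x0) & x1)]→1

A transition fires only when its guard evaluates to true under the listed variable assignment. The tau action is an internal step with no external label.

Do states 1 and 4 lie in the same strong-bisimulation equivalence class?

Refine partition for ~:
  π0 = {{0,1,2,3,4}}
  π1 = {{0},{1},{2},{3},{4}}
Fixed point at round 2; 5 class(es).
[1]={1}  [4]={4}

Answer: NOT BISIMILAR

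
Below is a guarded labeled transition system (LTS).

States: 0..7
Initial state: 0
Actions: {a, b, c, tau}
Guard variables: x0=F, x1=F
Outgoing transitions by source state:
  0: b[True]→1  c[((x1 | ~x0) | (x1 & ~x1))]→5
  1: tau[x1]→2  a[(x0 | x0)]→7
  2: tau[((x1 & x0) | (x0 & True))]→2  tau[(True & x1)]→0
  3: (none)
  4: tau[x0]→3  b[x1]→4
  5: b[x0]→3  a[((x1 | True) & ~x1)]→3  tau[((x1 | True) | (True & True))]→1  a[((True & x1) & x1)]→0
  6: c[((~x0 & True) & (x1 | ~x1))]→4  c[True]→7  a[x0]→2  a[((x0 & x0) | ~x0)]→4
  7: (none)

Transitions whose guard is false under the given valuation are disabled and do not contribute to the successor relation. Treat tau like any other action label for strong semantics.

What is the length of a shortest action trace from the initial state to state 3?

Layered search for 3:
  depth 0: {0}
  depth 1: {1,5}
  depth 2: {3}
first hit 3 at d=2 via c·a

Answer: 2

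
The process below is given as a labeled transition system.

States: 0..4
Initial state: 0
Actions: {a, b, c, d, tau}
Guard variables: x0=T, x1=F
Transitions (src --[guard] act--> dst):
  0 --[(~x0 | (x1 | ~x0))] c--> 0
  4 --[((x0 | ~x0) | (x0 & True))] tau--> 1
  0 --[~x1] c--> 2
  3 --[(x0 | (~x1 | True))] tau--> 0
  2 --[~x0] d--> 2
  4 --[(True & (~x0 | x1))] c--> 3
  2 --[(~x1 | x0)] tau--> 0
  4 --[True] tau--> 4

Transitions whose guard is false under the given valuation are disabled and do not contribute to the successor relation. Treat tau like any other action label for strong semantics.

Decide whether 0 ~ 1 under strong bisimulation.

Answer: NOT BISIMILAR

Analysis:
Refine partition for ~:
  π0 = {{0,1,2,3,4}}
  π1 = {{0},{1},{2,3,4}}
  π2 = {{0},{1},{2,3},{4}}
Fixed point at round 3; 4 class(es).
[0]={0}  [1]={1}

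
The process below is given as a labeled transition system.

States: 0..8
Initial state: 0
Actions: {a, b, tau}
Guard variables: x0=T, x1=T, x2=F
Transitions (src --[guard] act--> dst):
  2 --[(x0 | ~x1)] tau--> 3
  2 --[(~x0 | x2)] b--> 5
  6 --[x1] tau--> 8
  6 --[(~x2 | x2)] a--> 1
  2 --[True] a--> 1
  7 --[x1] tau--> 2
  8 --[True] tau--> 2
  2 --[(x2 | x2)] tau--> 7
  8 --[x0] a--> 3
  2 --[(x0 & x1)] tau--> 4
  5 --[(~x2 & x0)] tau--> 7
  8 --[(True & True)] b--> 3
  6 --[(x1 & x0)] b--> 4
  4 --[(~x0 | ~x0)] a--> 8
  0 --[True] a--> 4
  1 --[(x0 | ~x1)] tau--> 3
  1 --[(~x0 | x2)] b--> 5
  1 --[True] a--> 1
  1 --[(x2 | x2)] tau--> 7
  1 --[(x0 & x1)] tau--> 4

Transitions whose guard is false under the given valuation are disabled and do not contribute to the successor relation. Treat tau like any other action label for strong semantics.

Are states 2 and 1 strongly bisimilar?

Refine partition for ~:
  round 0: {{0,1,2,3,4,5,6,7,8}}
  round 1: {{0},{1,2},{3,4},{5,7},{6,8}}
  round 2: {{0},{1,2},{3,4},{5},{6},{7},{8}}
Fixed point at round 3; 7 class(es).
2∈{1,2}, 1∈{1,2}

Answer: BISIMILAR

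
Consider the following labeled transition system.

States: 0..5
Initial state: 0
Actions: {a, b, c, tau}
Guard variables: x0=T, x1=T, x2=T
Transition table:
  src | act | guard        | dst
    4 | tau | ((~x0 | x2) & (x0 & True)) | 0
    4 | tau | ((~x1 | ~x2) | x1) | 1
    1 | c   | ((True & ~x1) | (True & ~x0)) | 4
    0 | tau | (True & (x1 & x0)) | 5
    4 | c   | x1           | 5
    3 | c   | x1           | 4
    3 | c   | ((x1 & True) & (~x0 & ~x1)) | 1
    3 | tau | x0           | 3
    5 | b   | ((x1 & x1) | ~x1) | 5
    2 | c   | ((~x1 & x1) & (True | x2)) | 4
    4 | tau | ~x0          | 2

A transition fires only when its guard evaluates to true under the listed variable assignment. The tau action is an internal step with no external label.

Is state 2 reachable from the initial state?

Answer: UNREACHABLE

Trace:
After dropping false guards: 7 live edges.
Layer 0: {0}
Layer 1: {5}  total {0,5}
Reach set: {0,5}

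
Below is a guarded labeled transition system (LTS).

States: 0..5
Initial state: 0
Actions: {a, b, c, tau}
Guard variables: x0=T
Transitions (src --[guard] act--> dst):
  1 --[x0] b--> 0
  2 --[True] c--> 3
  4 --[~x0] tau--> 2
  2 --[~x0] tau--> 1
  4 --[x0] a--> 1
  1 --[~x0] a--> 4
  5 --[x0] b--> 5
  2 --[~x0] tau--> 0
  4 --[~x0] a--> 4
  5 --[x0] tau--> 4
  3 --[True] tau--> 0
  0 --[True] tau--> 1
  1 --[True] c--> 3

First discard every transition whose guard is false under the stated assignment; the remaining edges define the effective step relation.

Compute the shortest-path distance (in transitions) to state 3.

BFS to 3:
  Layer 0: {0}
  Layer 1: {1}
  Layer 2: {3}
first hit 3 at d=2 via tau·c

Answer: 2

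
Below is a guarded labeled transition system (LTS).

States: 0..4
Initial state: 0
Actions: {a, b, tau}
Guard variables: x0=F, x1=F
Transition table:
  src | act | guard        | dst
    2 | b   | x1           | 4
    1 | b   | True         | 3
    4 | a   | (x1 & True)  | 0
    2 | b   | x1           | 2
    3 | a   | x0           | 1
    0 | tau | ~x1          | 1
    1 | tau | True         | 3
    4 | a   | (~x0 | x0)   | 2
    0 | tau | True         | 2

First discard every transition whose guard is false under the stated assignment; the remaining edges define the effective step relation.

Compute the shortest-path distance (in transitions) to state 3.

Answer: 2

Working:
Breadth-first toward 3:
  depth 0: {0}
  depth 1: {1,2}
  depth 2: {3}
depth(3)=2, e.g. tau·b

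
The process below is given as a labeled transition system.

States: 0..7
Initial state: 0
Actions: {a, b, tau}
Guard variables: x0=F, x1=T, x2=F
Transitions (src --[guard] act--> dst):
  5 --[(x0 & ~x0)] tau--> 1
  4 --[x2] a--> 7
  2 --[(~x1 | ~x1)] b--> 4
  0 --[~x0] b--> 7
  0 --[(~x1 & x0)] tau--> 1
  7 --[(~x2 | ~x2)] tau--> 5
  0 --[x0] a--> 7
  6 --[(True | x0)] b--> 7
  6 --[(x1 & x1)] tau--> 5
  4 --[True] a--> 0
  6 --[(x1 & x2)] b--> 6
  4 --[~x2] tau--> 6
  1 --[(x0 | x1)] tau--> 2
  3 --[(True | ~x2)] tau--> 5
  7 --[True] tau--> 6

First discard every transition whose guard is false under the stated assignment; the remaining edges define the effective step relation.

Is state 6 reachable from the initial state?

Answer: REACHABLE

Trace:
Guard filter leaves 9 enabled edge(s).
Layer 0: {0}
Layer 1: {7}  cumulative {0,7}
Layer 2: {5,6}  cumulative {0,5,6,7}
Reachable = {0,5,6,7}
Path to 6: b·tau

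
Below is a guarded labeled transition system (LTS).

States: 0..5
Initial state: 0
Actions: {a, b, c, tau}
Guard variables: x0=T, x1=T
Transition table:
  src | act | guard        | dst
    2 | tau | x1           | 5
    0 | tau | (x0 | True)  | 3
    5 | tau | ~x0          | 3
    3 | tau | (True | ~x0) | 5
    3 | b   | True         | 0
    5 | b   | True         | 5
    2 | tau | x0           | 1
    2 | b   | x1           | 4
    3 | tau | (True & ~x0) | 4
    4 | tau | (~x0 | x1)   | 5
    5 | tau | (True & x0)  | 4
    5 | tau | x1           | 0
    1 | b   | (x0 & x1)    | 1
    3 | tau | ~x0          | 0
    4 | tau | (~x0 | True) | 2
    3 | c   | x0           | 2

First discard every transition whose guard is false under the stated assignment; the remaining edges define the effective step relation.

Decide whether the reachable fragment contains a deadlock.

Answer: DEADLOCK-FREE

Trace:
Reach set: {0,1,2,3,4,5}
  0: tau→3  [1 exit(s)]
  1: b→1  [1 exit(s)]
  2: b→4  tau→1  tau→5  [3 exit(s)]
  3: b→0  c→2  tau→5  [3 exit(s)]
  4: tau→2  tau→5  [2 exit(s)]
  5: b→5  tau→0  tau→4  [3 exit(s)]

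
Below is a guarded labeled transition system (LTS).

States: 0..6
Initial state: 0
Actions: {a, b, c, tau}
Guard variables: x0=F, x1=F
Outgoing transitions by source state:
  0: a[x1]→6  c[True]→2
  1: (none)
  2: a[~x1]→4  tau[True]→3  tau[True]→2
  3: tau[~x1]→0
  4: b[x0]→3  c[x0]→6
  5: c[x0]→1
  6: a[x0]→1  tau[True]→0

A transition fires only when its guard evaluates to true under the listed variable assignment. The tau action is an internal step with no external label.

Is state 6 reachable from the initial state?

6 transition(s) survive guard evaluation.
L0 = {0}
L1 = {2}  now seen {0,2}
L2 = {3,4}  now seen {0,2,3,4}
Reach set: {0,2,3,4}

Answer: UNREACHABLE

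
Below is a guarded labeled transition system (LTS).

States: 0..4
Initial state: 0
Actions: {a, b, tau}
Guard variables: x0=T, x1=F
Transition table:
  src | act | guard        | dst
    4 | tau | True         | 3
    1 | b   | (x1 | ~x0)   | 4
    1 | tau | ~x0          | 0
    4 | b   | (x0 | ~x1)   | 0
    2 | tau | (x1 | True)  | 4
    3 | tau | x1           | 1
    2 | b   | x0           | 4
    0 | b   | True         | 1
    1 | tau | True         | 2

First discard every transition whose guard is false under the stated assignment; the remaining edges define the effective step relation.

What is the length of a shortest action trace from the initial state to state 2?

Answer: 2

Trace:
BFS to 2:
  depth 0: {0}
  depth 1: {1}
  depth 2: {2}
2 enters at depth 2; path b·tau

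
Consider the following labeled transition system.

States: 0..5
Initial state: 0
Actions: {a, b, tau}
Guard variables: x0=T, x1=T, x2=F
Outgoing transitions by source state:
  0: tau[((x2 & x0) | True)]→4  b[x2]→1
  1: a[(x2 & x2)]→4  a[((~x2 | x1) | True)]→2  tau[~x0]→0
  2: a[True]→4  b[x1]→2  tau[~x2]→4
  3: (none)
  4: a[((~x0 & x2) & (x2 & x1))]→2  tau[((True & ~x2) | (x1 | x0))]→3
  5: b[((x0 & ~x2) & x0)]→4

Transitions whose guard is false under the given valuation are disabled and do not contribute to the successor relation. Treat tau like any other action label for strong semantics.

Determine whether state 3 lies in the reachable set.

Answer: REACHABLE

Trace:
After dropping false guards: 7 live edges.
L0 = {0}
L1 = {4}  total {0,4}
L2 = {3}  total {0,3,4}
R = {0,3,4}
trace reaching 3: tau·tau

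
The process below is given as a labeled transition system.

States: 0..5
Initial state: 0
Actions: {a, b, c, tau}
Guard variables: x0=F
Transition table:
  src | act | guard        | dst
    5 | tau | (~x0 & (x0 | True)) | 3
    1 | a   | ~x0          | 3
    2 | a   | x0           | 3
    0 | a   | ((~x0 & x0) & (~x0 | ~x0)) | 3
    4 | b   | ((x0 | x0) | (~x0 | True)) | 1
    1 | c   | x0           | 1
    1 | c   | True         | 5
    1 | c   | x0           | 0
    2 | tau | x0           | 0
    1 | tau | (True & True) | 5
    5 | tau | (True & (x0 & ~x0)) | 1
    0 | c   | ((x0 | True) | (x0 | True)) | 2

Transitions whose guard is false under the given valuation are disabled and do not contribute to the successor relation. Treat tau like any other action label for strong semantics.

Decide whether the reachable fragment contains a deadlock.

Answer: DEADLOCK at state 2

Working:
R = {0,2}
  0: c→2  [1 out]
  2: ∅  [deadlock]
trace reaching 2: c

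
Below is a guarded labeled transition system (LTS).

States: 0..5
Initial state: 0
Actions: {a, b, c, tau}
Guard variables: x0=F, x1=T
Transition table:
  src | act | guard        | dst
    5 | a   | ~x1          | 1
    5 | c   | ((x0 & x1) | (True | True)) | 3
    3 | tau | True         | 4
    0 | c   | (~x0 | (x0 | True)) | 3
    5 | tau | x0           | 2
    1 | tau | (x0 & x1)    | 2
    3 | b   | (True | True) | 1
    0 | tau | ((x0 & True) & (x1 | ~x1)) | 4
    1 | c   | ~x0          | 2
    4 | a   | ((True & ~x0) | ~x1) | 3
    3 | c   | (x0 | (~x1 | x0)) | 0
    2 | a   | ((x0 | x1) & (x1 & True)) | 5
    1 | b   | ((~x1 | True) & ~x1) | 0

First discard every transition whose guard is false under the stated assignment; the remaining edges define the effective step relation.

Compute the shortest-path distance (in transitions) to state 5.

Answer: 4

Analysis:
BFS to 5:
  depth 0: {0}
  depth 1: {3}
  depth 2: {1,4}
  depth 3: {2}
  depth 4: {5}
depth(5)=4, e.g. c·b·c·a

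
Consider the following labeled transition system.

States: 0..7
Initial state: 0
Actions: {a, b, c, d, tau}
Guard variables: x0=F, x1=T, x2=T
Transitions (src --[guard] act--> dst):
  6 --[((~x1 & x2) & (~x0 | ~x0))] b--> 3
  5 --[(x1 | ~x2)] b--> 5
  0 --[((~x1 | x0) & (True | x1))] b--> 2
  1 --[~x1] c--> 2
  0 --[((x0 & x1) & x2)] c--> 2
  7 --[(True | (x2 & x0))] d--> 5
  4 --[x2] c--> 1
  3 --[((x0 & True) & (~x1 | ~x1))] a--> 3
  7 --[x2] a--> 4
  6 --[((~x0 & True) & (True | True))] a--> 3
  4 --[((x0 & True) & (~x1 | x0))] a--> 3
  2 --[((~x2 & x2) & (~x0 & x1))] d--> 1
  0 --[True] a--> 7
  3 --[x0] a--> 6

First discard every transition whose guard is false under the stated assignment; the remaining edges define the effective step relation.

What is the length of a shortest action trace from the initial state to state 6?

BFS to 6:
  L0 = {0}
  L1 = {7}
  L2 = {4,5}
  L3 = {1}
6 never appears.

Answer: UNREACHABLE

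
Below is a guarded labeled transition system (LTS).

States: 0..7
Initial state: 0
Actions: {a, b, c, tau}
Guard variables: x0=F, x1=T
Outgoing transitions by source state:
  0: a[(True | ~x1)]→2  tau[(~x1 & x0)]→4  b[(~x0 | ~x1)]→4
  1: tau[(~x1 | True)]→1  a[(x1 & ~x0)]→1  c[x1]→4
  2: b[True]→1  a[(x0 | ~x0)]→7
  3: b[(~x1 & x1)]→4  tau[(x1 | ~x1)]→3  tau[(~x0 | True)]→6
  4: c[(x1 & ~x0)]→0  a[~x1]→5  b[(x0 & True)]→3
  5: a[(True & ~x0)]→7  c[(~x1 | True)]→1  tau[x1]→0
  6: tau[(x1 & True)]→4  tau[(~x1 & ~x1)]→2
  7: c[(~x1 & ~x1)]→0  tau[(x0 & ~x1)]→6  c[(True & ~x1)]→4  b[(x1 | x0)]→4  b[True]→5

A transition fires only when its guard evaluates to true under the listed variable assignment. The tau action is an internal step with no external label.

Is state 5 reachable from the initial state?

Answer: REACHABLE

Analysis:
16 transition(s) survive guard evaluation.
L0 = {0}
L1 = {2,4}  cumulative {0,2,4}
L2 = {1,7}  cumulative {0,1,2,4,7}
L3 = {5}  cumulative {0,1,2,4,5,7}
Reach set: {0,1,2,4,5,7}
Path to 5: a·a·b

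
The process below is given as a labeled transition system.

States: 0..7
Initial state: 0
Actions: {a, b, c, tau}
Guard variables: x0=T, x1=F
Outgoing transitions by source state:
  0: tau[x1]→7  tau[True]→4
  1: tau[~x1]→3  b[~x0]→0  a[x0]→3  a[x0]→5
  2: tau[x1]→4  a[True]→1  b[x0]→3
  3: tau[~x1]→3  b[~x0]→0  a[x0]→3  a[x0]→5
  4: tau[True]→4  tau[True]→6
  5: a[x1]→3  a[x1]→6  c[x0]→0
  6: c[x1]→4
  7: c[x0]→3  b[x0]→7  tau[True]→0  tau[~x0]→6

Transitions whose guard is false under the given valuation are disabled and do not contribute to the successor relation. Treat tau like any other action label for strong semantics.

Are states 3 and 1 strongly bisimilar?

Bisimulation quotient by refinement:
  P[0] = {{0,1,2,3,4,5,6,7}}
  P[1] = {{0,4},{1,3},{2},{5},{6},{7}}
  P[2] = {{0},{1,3},{2},{4},{5},{6},{7}}
Fixed point at round 3; 7 class(es).
[3]={1,3}  [1]={1,3}

Answer: BISIMILAR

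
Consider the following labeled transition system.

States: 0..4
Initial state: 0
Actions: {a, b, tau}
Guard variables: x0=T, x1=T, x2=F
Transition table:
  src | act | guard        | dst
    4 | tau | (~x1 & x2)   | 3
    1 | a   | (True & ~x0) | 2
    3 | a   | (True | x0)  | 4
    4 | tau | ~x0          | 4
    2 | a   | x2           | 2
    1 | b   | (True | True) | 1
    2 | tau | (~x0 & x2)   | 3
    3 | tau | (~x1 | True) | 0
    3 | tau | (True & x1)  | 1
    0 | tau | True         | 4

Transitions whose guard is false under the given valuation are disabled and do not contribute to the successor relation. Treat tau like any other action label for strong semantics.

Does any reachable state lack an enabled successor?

Answer: DEADLOCK at state 4

Analysis:
R = {0,4}
  0: tau→4  [1 out]
  4: ∅  [STUCK]
witness 4: tau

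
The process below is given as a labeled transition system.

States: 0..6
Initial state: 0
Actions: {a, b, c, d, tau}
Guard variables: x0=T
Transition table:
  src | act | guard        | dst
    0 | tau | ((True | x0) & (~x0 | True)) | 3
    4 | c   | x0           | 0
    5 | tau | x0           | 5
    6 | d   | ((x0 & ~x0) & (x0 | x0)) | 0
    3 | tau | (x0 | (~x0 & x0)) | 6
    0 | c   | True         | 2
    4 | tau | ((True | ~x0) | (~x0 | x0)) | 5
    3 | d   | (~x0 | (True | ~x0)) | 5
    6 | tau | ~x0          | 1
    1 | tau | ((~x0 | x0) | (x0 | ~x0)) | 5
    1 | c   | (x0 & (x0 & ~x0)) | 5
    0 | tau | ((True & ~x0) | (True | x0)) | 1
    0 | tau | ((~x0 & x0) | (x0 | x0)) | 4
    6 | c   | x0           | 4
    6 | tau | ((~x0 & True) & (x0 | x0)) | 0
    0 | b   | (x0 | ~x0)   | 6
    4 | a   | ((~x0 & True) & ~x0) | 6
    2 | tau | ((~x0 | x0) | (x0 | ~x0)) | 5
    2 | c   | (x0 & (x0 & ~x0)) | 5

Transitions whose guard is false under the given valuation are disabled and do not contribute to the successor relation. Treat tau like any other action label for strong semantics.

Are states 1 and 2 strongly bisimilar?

Bisimulation quotient by refinement:
  round 0: {{0,1,2,3,4,5,6}}
  round 1: {{0},{1,2,5},{3},{4},{6}}
stable after 2 split(s): 5 block(s)
[1]={1,2,5}  [2]={1,2,5}

Answer: BISIMILAR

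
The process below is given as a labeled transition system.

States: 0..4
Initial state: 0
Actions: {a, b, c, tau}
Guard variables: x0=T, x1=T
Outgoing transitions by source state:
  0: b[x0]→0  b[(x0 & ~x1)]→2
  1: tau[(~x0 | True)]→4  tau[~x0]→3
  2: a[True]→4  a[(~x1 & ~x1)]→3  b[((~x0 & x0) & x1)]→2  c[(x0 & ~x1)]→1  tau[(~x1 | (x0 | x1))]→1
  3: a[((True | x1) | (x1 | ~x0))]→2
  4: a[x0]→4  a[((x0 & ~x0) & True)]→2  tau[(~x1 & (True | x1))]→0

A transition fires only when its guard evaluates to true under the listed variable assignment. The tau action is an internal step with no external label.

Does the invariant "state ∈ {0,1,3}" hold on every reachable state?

Answer: INVARIANT HOLDS

Trace:
Safe = {0,1,3}
Reachable = {0}
  0: ok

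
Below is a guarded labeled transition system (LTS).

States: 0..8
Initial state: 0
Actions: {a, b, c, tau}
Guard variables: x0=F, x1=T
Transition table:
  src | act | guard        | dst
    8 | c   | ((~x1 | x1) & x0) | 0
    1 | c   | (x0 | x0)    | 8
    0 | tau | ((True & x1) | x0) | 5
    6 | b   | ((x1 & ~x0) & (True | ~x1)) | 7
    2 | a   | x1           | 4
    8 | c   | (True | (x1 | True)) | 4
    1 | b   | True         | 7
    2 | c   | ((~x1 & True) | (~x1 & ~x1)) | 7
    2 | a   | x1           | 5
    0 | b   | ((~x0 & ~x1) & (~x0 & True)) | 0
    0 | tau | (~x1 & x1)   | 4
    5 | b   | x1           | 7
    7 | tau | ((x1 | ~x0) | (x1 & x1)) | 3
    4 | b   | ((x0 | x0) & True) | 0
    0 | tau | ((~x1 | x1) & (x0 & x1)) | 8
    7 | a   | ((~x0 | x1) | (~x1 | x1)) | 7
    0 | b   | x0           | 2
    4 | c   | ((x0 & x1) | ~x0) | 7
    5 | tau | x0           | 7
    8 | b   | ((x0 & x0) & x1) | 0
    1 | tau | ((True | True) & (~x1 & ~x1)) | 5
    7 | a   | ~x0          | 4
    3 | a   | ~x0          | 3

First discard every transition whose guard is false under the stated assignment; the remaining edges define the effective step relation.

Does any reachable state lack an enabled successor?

Answer: DEADLOCK-FREE

Trace:
Reach set: {0,3,4,5,7}
  0: tau→5  [1 out]
  3: a→3  [1 out]
  4: c→7  [1 out]
  5: b→7  [1 out]
  7: a→4  a→7  tau→3  [3 out]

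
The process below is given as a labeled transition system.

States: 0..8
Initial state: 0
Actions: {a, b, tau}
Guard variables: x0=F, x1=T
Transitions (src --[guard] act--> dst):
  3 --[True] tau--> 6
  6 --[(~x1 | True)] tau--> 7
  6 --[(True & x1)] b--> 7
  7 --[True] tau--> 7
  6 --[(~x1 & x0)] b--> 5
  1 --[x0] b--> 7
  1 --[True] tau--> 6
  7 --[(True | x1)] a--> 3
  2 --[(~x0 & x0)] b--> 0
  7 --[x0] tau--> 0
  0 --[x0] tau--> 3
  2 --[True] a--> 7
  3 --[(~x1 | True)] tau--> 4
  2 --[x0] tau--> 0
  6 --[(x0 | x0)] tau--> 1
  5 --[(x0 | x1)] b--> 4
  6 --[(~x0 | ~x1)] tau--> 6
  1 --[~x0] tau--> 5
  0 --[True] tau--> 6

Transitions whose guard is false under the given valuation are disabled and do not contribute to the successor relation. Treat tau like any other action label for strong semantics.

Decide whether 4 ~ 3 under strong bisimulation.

Bisimulation quotient by refinement:
  P[0] = {{0,1,2,3,4,5,6,7,8}}
  P[1] = {{0,1,3},{2},{4,8},{5},{6},{7}}
  P[2] = {{0},{1},{2},{3},{4,8},{5},{6},{7}}
stable after 3 split(s): 8 block(s)
class of 4: {4,8}; class of 3: {3}

Answer: NOT BISIMILAR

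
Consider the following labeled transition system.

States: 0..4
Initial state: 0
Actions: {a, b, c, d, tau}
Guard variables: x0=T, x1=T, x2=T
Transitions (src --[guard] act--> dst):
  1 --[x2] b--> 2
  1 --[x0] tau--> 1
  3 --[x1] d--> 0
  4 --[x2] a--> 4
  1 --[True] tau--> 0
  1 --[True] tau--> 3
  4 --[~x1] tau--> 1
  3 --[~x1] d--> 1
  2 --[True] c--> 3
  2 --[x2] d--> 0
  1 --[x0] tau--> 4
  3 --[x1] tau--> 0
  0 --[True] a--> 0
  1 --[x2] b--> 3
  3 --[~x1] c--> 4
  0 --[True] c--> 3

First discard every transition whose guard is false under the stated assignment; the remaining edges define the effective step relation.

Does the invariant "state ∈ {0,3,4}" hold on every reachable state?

Answer: INVARIANT HOLDS

Trace:
Inv-set: {0,3,4}
Reachable = {0,3}
  0: ok
  3: ok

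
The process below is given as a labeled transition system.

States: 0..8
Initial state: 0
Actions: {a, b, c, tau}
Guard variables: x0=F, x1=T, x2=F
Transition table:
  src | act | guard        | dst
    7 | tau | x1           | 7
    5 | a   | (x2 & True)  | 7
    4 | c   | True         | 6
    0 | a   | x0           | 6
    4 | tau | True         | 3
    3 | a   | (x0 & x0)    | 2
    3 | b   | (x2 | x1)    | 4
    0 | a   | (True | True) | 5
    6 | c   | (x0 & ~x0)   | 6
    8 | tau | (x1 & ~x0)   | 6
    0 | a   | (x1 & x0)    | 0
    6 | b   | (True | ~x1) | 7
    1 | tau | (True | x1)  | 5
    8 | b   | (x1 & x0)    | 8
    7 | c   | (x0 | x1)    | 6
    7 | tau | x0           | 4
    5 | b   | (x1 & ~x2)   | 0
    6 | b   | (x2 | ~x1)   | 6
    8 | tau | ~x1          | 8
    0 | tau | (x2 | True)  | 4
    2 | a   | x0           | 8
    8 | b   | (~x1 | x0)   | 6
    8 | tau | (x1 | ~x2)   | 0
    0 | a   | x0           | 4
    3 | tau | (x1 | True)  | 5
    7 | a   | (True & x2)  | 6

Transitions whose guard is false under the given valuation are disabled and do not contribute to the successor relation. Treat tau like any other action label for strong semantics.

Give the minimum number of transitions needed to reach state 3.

Layered search for 3:
  depth 0: {0}
  depth 1: {4,5}
  depth 2: {3,6}
3 enters at depth 2; path tau·tau

Answer: 2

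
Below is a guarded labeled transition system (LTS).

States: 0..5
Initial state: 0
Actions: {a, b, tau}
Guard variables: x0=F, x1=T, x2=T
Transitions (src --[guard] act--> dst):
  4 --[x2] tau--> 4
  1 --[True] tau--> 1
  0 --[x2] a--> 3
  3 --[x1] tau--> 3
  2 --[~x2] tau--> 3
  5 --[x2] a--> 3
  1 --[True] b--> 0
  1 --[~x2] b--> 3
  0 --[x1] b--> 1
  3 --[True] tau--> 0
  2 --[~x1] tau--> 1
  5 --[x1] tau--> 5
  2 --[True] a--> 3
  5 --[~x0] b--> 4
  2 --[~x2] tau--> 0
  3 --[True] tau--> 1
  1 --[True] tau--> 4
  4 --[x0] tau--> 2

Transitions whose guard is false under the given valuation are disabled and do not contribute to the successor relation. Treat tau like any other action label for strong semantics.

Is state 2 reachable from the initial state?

Guard filter leaves 13 enabled edge(s).
depth 0: {0}
depth 1: {1,3}  now seen {0,1,3}
depth 2: {4}  now seen {0,1,3,4}
R = {0,1,3,4}

Answer: UNREACHABLE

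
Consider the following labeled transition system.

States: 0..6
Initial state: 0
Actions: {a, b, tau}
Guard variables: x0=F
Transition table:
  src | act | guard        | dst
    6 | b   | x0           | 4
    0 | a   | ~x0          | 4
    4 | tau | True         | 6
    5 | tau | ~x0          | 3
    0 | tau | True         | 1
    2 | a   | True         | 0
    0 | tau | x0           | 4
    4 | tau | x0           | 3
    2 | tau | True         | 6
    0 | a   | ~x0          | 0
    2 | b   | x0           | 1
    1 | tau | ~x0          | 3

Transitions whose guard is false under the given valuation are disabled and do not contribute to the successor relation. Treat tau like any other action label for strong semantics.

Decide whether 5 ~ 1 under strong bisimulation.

Refine partition for ~:
  P[0] = {{0,1,2,3,4,5,6}}
  P[1] = {{0,2},{1,4,5},{3,6}}
  P[2] = {{0},{1,4,5},{2},{3,6}}
Fixed point at round 3; 4 class(es).
[5]={1,4,5}  [1]={1,4,5}

Answer: BISIMILAR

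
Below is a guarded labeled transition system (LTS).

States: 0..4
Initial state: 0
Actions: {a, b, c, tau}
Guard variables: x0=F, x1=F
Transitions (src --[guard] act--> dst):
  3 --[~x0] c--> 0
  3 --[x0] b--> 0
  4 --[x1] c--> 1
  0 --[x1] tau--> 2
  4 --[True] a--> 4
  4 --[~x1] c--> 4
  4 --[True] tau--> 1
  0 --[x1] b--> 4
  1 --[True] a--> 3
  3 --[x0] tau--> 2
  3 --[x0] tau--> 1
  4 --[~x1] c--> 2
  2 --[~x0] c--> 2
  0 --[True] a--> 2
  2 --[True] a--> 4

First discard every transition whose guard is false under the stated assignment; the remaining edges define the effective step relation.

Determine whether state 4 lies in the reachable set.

Guard filter leaves 9 enabled edge(s).
Layer 0: {0}
Layer 1: {2}  total {0,2}
Layer 2: {4}  total {0,2,4}
Layer 3: {1}  total {0,1,2,4}
Layer 4: {3}  total {0,1,2,3,4}
Reach set: {0,1,2,3,4}
witness 4: a·a

Answer: REACHABLE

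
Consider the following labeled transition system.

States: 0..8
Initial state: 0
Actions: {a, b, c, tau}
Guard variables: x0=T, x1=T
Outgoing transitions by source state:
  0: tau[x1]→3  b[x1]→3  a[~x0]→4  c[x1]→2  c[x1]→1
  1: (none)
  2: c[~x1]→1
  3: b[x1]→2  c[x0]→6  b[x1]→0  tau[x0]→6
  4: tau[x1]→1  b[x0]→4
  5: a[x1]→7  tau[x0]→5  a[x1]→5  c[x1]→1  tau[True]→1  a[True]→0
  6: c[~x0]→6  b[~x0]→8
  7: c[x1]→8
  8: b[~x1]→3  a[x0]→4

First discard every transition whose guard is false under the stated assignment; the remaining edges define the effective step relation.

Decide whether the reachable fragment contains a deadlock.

Reach set: {0,1,2,3,6}
  0: b→3  c→1  c→2  tau→3  [4 out]
  1: ∅  [no exit]
  2: ∅  [no exit]
  3: b→0  b→2  c→6  tau→6  [4 out]
  6: ∅  [no exit]
trace reaching 1: c

Answer: DEADLOCK at state 1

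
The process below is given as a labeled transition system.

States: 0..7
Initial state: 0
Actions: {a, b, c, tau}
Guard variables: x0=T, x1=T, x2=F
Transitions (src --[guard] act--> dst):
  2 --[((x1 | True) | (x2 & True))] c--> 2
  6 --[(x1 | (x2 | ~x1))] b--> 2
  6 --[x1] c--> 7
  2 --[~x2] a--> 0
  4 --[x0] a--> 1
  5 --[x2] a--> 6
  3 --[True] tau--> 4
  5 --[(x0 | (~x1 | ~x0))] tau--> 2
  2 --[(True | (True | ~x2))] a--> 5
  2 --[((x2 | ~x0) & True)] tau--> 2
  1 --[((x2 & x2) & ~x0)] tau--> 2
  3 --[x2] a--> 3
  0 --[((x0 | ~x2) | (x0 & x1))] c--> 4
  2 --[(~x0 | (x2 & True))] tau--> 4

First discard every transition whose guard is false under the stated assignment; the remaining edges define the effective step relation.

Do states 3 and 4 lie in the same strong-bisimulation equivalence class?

Refine partition for ~:
  π0 = {{0,1,2,3,4,5,6,7}}
  π1 = {{0},{1,7},{2},{3,5},{4},{6}}
  π2 = {{0},{1,7},{2},{3},{4},{5},{6}}
Fixed point at round 3; 7 class(es).
3∈{3}, 4∈{4}

Answer: NOT BISIMILAR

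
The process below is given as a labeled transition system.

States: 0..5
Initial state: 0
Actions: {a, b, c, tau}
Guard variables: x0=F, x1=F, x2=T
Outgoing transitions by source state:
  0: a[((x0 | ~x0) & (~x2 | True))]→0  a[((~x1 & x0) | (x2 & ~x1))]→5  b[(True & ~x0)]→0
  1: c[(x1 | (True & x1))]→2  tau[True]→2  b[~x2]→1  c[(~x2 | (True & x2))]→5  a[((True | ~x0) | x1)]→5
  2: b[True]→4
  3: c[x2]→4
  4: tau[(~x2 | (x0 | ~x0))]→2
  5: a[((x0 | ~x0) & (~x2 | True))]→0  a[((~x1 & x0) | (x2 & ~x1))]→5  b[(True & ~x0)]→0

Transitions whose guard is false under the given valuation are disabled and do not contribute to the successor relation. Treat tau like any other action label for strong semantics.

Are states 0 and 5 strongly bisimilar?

Answer: BISIMILAR

Analysis:
Refine partition for ~:
  P[0] = {{0,1,2,3,4,5}}
  P[1] = {{0,5},{1},{2},{3},{4}}
stable after 2 split(s): 5 block(s)
class of 0: {0,5}; class of 5: {0,5}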